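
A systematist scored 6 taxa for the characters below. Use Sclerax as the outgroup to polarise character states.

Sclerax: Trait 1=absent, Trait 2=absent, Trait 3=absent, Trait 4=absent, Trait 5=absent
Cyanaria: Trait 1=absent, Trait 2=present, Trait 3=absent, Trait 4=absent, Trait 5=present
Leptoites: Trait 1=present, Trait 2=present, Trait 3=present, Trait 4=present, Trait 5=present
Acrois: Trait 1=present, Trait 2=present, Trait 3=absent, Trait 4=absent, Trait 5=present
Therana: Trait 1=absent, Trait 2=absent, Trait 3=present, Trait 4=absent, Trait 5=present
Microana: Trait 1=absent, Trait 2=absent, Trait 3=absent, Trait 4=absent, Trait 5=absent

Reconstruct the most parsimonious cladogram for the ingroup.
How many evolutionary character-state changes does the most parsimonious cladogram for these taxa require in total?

The outgroup has state 'absent' for every character, so 'present' is the derived state throughout.
Only Acrois and Leptoites show the derived state 'present' for Trait 1, supporting them as a clade.
Trait 2 (derived state 'present') is shared by Acrois, Cyanaria, and Leptoites — a synapomorphy uniting that clade.
Trait 3 (state 'present') occurs in Leptoites and Therana but conflicts with the nesting implied by the other characters — most parsimoniously interpreted as homoplasy.
Trait 4: derived state 'present' in Leptoites only — an autapomorphy, so it tells us nothing about relationships among taxa.
Trait 5: derived state 'present' in Acrois, Cyanaria, Leptoites, and Therana only — synapomorphy for {Acrois, Cyanaria, Leptoites, Therana}.
Most parsimonious ingroup topology: (((Cyanaria,(Leptoites,Acrois)),Therana),Microana).
Changes per character on this tree: Trait 1: 1; Trait 2: 1; Trait 3: 2; Trait 4: 1; Trait 5: 1.
Total = 6.

6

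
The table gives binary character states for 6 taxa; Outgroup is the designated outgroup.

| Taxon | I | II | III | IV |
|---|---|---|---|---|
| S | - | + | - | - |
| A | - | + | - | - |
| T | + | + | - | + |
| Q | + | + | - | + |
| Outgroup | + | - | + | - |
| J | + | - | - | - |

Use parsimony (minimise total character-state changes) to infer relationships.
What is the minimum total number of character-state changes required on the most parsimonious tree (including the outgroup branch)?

Character polarity is set by the outgroup: the derived state is whichever differs from the outgroup's state, so for I, III the derived state is '-', and for the remaining characters it is '+'.
I (derived state '-') is shared by A and S — a synapomorphy uniting that clade.
Only A, Q, S, and T show the derived state '+' for II, supporting them as a clade.
All ingroup taxa share the derived state '-' for III; it defines the ingroup but does not resolve relationships within it.
IV (derived state '+') is shared by Q and T — a synapomorphy uniting that clade.
Most parsimonious ingroup topology: (((Q,T),(A,S)),J).
Changes per character on this tree: I: 1; II: 1; III: 1; IV: 1.
Total = 4.

4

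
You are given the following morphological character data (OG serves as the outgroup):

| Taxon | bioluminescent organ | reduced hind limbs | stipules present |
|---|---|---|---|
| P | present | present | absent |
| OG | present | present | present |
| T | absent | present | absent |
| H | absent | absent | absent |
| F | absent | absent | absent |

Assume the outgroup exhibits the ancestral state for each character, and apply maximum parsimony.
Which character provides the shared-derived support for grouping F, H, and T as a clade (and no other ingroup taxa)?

The outgroup has state 'present' for every character, so 'absent' is the derived state throughout.
bioluminescent organ: derived state 'absent' in F, H, and T only — synapomorphy for {F, H, T}.
Only F and H show the derived state 'absent' for reduced hind limbs, supporting them as a clade.
All ingroup taxa share the derived state 'absent' for stipules present; it defines the ingroup but does not resolve relationships within it.
Most parsimonious ingroup topology: (P,(T,(H,F))).
The clade {F, H, T} is supported by bioluminescent organ: its derived state 'absent' occurs in exactly those taxa and in no other taxon (including the outgroup).

bioluminescent organ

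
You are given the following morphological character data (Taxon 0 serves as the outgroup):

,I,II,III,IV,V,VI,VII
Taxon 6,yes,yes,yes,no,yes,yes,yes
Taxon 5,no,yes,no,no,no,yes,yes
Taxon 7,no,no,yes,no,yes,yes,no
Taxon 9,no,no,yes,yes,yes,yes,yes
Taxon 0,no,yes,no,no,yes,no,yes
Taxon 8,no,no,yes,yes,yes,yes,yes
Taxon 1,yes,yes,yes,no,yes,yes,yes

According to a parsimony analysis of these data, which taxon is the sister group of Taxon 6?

Taxon 1

Character polarity is set by the outgroup: the derived state is whichever differs from the outgroup's state, so for II, V, VII the derived state is 'no', and for the remaining characters it is 'yes'.
I (derived state 'yes') is shared by Taxon 1 and Taxon 6 — a synapomorphy uniting that clade.
Only Taxon 7, Taxon 8, and Taxon 9 show the derived state 'no' for II, supporting them as a clade.
Only Taxon 1, Taxon 6, Taxon 7, Taxon 8, and Taxon 9 show the derived state 'yes' for III, supporting them as a clade.
Only Taxon 8 and Taxon 9 show the derived state 'yes' for IV, supporting them as a clade.
V (derived state 'no') is unique to Taxon 5 (autapomorphy; uninformative for grouping).
VI (derived state 'yes') is shared by all ingroup taxa — unites the whole ingroup.
VII (derived state 'no') is unique to Taxon 7 (autapomorphy; uninformative for grouping).
Most parsimonious ingroup topology: (Taxon 5,(((Taxon 9,Taxon 8),Taxon 7),(Taxon 6,Taxon 1))).
Taxon 6 and Taxon 1 form a cherry on this tree, so they are sister taxa.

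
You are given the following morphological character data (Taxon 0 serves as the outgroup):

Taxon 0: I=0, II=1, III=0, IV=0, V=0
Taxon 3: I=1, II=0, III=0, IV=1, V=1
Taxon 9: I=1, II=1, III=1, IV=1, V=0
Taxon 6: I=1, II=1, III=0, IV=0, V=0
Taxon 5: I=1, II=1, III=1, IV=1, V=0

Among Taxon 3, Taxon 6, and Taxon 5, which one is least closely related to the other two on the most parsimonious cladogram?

Character polarity is set by the outgroup: the derived state is whichever differs from the outgroup's state, so for II the derived state is '0', and for the remaining characters it is '1'.
All ingroup taxa share the derived state '1' for I; it defines the ingroup but does not resolve relationships within it.
II (derived state '0') is unique to Taxon 3 (autapomorphy; uninformative for grouping).
III: derived state '1' in Taxon 5 and Taxon 9 only — synapomorphy for {Taxon 5, Taxon 9}.
IV: derived state '1' in Taxon 3, Taxon 5, and Taxon 9 only — synapomorphy for {Taxon 3, Taxon 5, Taxon 9}.
V: derived state '1' in Taxon 3 only — an autapomorphy, so it tells us nothing about relationships among taxa.
Most parsimonious ingroup topology: ((Taxon 3,(Taxon 9,Taxon 5)),Taxon 6).
Taxon 3 and Taxon 5 share a more recent common ancestor with each other than either does with Taxon 6, so Taxon 6 is the least closely related of the three.

Taxon 6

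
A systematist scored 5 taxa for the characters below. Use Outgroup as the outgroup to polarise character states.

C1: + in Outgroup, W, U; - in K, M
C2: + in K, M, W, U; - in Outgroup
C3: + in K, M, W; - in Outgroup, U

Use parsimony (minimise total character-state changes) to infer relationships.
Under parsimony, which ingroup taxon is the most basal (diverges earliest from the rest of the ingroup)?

U

Character polarity is set by the outgroup: the derived state is whichever differs from the outgroup's state, so for C1 the derived state is '-', and for the remaining characters it is '+'.
C1: derived state '-' in K and M only — synapomorphy for {K, M}.
C2 (derived state '+') is shared by all ingroup taxa — unites the whole ingroup.
C3: derived state '+' in K, M, and W only — synapomorphy for {K, M, W}.
Most parsimonious ingroup topology: (((K,M),W),U).
U is sister to the clade containing all other ingroup taxa, so it is the earliest-diverging (most basal) ingroup lineage.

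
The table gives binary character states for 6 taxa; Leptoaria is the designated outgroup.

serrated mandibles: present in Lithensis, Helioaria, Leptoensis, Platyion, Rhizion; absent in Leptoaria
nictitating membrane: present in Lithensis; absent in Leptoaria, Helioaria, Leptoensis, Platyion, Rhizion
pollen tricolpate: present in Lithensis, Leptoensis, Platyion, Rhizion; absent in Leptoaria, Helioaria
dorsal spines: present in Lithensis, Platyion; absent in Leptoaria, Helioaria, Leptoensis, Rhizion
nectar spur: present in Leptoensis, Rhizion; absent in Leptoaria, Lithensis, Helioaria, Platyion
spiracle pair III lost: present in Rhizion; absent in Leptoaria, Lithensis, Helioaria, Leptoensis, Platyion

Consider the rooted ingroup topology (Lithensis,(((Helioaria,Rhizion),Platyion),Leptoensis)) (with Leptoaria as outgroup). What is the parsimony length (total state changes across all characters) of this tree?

Map each character onto (Lithensis,(((Helioaria,Rhizion),Platyion),Leptoensis)) (rooted by Leptoaria) and count the minimum state changes it requires (Fitch parsimony):
serrated mandibles: 1; nictitating membrane: 1; pollen tricolpate: 2; dorsal spines: 2; nectar spur: 2; spiracle pair III lost: 1.
Total tree length = 9.

9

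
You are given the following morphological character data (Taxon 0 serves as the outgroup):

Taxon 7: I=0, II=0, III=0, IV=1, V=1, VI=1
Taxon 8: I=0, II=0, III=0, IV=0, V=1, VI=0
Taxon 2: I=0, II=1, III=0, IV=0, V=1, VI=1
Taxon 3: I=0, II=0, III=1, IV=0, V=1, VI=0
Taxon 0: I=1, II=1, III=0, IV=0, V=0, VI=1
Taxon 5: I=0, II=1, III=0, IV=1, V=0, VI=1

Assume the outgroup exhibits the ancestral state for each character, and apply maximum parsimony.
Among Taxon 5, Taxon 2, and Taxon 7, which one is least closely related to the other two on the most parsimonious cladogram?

Character polarity is set by the outgroup: the derived state is whichever differs from the outgroup's state, so for I, II, VI the derived state is '0', and for the remaining characters it is '1'.
I (derived state '0') is shared by all ingroup taxa — unites the whole ingroup.
II (derived state '0') is shared by Taxon 3, Taxon 7, and Taxon 8 — a synapomorphy uniting that clade.
III: derived state '1' in Taxon 3 only — an autapomorphy, so it tells us nothing about relationships among taxa.
IV groups Taxon 5 and Taxon 7, which is incompatible with the clades supported by the remaining characters; treating it as convergent (homoplasy) costs fewer steps than any alternative tree.
V (derived state '1') is shared by Taxon 2, Taxon 3, Taxon 7, and Taxon 8 — a synapomorphy uniting that clade.
Only Taxon 3 and Taxon 8 show the derived state '0' for VI, supporting them as a clade.
Most parsimonious ingroup topology: ((Taxon 2,(Taxon 7,(Taxon 3,Taxon 8))),Taxon 5).
Taxon 2 and Taxon 7 share a more recent common ancestor with each other than either does with Taxon 5, so Taxon 5 is the least closely related of the three.

Taxon 5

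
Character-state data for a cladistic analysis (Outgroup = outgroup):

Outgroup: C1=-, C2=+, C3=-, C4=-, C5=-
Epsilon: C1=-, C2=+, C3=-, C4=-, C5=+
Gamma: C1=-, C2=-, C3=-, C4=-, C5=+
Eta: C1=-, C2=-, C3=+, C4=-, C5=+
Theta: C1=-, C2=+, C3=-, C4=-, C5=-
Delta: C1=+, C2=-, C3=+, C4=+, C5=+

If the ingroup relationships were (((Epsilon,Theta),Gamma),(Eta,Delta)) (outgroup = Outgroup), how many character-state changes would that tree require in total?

Map each character onto (((Epsilon,Theta),Gamma),(Eta,Delta)) (rooted by Outgroup) and count the minimum state changes it requires (Fitch parsimony):
C1: 1; C2: 2; C3: 1; C4: 1; C5: 2.
Total tree length = 7.

7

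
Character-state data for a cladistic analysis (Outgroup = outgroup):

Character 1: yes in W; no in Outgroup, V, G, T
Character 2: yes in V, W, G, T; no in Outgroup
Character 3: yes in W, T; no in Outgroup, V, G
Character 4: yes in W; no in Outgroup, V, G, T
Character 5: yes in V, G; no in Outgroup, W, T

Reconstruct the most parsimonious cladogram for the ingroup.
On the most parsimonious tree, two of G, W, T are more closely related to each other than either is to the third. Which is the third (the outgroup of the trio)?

G

The outgroup has state 'no' for every character, so 'yes' is the derived state throughout.
Character 1: derived state 'yes' in W only — an autapomorphy, so it tells us nothing about relationships among taxa.
Character 2 (derived state 'yes') is shared by all ingroup taxa — unites the whole ingroup.
Character 3 (derived state 'yes') is shared by T and W — a synapomorphy uniting that clade.
Character 4 (derived state 'yes') is unique to W (autapomorphy; uninformative for grouping).
Character 5: derived state 'yes' in G and V only — synapomorphy for {G, V}.
Most parsimonious ingroup topology: ((V,G),(W,T)).
W and T share a more recent common ancestor with each other than either does with G, so G is the least closely related of the three.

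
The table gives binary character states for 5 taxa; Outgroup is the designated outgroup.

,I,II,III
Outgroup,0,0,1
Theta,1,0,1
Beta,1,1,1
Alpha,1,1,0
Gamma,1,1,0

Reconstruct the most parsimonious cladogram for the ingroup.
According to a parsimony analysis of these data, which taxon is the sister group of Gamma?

Alpha

Character polarity is set by the outgroup: the derived state is whichever differs from the outgroup's state, so for III the derived state is '0', and for the remaining characters it is '1'.
All ingroup taxa share the derived state '1' for I; it defines the ingroup but does not resolve relationships within it.
Only Alpha, Beta, and Gamma show the derived state '1' for II, supporting them as a clade.
III (derived state '0') is shared by Alpha and Gamma — a synapomorphy uniting that clade.
Most parsimonious ingroup topology: (Theta,(Beta,(Alpha,Gamma))).
Gamma and Alpha form a cherry on this tree, so they are sister taxa.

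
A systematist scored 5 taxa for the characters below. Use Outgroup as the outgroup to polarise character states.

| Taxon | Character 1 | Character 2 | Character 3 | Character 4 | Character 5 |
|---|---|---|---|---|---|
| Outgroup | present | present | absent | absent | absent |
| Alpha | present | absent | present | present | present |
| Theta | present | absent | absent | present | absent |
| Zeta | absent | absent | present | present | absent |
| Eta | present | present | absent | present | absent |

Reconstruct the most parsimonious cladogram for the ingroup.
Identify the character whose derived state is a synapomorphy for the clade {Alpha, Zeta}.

Character polarity is set by the outgroup: the derived state is whichever differs from the outgroup's state, so for Character 1, Character 2 the derived state is 'absent', and for the remaining characters it is 'present'.
Character 1 (derived state 'absent') is unique to Zeta (autapomorphy; uninformative for grouping).
Only Alpha, Theta, and Zeta show the derived state 'absent' for Character 2, supporting them as a clade.
Character 3 (derived state 'present') is shared by Alpha and Zeta — a synapomorphy uniting that clade.
All ingroup taxa share the derived state 'present' for Character 4; it defines the ingroup but does not resolve relationships within it.
Character 5: derived state 'present' in Alpha only — an autapomorphy, so it tells us nothing about relationships among taxa.
Most parsimonious ingroup topology: (((Alpha,Zeta),Theta),Eta).
The clade {Alpha, Zeta} is supported by Character 3: its derived state 'present' occurs in exactly those taxa and in no other taxon (including the outgroup).

Character 3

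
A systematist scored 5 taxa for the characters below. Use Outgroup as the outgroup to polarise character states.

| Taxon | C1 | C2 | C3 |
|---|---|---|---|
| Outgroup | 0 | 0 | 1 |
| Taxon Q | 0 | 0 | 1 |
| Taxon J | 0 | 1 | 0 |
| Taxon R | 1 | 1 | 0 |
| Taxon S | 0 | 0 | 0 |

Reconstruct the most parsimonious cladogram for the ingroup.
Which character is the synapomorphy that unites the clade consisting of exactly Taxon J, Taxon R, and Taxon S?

C3

Character polarity is set by the outgroup: the derived state is whichever differs from the outgroup's state, so for C3 the derived state is '0', and for the remaining characters it is '1'.
C1 (derived state '1') is unique to Taxon R (autapomorphy; uninformative for grouping).
Only Taxon J and Taxon R show the derived state '1' for C2, supporting them as a clade.
Only Taxon J, Taxon R, and Taxon S show the derived state '0' for C3, supporting them as a clade.
Most parsimonious ingroup topology: (Taxon Q,((Taxon J,Taxon R),Taxon S)).
The clade {Taxon J, Taxon R, Taxon S} is supported by C3: its derived state '0' occurs in exactly those taxa and in no other taxon (including the outgroup).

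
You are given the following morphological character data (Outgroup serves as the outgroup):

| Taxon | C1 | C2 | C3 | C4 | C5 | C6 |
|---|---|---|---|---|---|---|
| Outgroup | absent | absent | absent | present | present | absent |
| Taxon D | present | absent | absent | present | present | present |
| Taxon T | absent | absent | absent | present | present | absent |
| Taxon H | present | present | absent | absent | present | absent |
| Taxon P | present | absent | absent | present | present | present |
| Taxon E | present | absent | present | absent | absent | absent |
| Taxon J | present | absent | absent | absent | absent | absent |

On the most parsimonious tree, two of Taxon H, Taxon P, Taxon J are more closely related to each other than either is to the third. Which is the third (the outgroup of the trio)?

Character polarity is set by the outgroup: the derived state is whichever differs from the outgroup's state, so for C4, C5 the derived state is 'absent', and for the remaining characters it is 'present'.
Only Taxon D, Taxon E, Taxon H, Taxon J, and Taxon P show the derived state 'present' for C1, supporting them as a clade.
C2 (derived state 'present') is unique to Taxon H (autapomorphy; uninformative for grouping).
C3 (derived state 'present') is unique to Taxon E (autapomorphy; uninformative for grouping).
Only Taxon E, Taxon H, and Taxon J show the derived state 'absent' for C4, supporting them as a clade.
C5 (derived state 'absent') is shared by Taxon E and Taxon J — a synapomorphy uniting that clade.
C6 (derived state 'present') is shared by Taxon D and Taxon P — a synapomorphy uniting that clade.
Most parsimonious ingroup topology: (((Taxon D,Taxon P),(Taxon H,(Taxon E,Taxon J))),Taxon T).
Taxon J and Taxon H share a more recent common ancestor with each other than either does with Taxon P, so Taxon P is the least closely related of the three.

Taxon P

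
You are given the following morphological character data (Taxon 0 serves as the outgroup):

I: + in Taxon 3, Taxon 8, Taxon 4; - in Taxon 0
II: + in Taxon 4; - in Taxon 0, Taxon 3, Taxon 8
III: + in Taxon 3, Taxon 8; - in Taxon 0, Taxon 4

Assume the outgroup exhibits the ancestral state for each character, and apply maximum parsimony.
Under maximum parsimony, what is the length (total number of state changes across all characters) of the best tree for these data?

3

The outgroup has state '-' for every character, so '+' is the derived state throughout.
I (derived state '+') is shared by all ingroup taxa — unites the whole ingroup.
II: derived state '+' in Taxon 4 only — an autapomorphy, so it tells us nothing about relationships among taxa.
Only Taxon 3 and Taxon 8 show the derived state '+' for III, supporting them as a clade.
Most parsimonious ingroup topology: ((Taxon 3,Taxon 8),Taxon 4).
Changes per character on this tree: I: 1; II: 1; III: 1.
Total = 3.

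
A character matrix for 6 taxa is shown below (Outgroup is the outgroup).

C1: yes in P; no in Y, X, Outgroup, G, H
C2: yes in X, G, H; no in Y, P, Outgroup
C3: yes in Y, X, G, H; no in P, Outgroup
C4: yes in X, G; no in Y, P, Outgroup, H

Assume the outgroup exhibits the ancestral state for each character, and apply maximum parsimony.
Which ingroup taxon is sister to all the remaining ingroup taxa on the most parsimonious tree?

P

The outgroup has state 'no' for every character, so 'yes' is the derived state throughout.
C1: derived state 'yes' in P only — an autapomorphy, so it tells us nothing about relationships among taxa.
Only G, H, and X show the derived state 'yes' for C2, supporting them as a clade.
Only G, H, X, and Y show the derived state 'yes' for C3, supporting them as a clade.
C4: derived state 'yes' in G and X only — synapomorphy for {G, X}.
Most parsimonious ingroup topology: (((H,(G,X)),Y),P).
P is sister to the clade containing all other ingroup taxa, so it is the earliest-diverging (most basal) ingroup lineage.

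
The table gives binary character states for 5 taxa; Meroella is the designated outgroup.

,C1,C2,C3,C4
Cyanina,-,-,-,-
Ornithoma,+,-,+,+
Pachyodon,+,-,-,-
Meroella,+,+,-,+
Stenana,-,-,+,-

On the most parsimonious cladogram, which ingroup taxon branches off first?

Ornithoma

Character polarity is set by the outgroup: the derived state is whichever differs from the outgroup's state, so for C1, C2, C4 the derived state is '-', and for the remaining characters it is '+'.
C1: derived state '-' in Cyanina and Stenana only — synapomorphy for {Cyanina, Stenana}.
All ingroup taxa share the derived state '-' for C2; it defines the ingroup but does not resolve relationships within it.
C3 (state '+') occurs in Ornithoma and Stenana but conflicts with the nesting implied by the other characters — most parsimoniously interpreted as homoplasy.
Only Cyanina, Pachyodon, and Stenana show the derived state '-' for C4, supporting them as a clade.
Most parsimonious ingroup topology: ((Pachyodon,(Stenana,Cyanina)),Ornithoma).
Ornithoma is sister to the clade containing all other ingroup taxa, so it is the earliest-diverging (most basal) ingroup lineage.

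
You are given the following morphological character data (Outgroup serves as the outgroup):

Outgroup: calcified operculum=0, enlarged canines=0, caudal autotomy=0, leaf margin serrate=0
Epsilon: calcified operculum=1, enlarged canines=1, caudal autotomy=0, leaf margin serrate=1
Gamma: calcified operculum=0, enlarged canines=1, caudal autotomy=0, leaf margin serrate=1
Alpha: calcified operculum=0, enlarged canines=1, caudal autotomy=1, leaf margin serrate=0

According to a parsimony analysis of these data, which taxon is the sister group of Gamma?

The outgroup has state '0' for every character, so '1' is the derived state throughout.
calcified operculum: derived state '1' in Epsilon only — an autapomorphy, so it tells us nothing about relationships among taxa.
enlarged canines (derived state '1') is shared by all ingroup taxa — unites the whole ingroup.
caudal autotomy (derived state '1') is unique to Alpha (autapomorphy; uninformative for grouping).
Only Epsilon and Gamma show the derived state '1' for leaf margin serrate, supporting them as a clade.
Most parsimonious ingroup topology: ((Gamma,Epsilon),Alpha).
Gamma and Epsilon form a cherry on this tree, so they are sister taxa.

Epsilon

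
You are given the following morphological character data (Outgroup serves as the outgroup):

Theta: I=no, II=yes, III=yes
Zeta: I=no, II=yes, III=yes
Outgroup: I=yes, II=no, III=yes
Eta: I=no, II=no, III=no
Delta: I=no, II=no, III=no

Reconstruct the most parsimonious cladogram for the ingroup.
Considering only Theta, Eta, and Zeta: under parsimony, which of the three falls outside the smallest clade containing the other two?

Eta

Character polarity is set by the outgroup: the derived state is whichever differs from the outgroup's state, so for I, III the derived state is 'no', and for the remaining characters it is 'yes'.
All ingroup taxa share the derived state 'no' for I; it defines the ingroup but does not resolve relationships within it.
Only Theta and Zeta show the derived state 'yes' for II, supporting them as a clade.
Only Delta and Eta show the derived state 'no' for III, supporting them as a clade.
Most parsimonious ingroup topology: ((Eta,Delta),(Theta,Zeta)).
Theta and Zeta share a more recent common ancestor with each other than either does with Eta, so Eta is the least closely related of the three.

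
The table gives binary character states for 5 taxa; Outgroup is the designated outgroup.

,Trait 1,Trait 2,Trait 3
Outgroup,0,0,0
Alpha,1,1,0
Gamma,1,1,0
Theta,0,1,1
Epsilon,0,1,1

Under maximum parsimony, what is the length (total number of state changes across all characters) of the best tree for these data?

3

The outgroup has state '0' for every character, so '1' is the derived state throughout.
Only Alpha and Gamma show the derived state '1' for Trait 1, supporting them as a clade.
Trait 2 (derived state '1') is shared by all ingroup taxa — unites the whole ingroup.
Trait 3 (derived state '1') is shared by Epsilon and Theta — a synapomorphy uniting that clade.
Most parsimonious ingroup topology: ((Alpha,Gamma),(Theta,Epsilon)).
Changes per character on this tree: Trait 1: 1; Trait 2: 1; Trait 3: 1.
Total = 3.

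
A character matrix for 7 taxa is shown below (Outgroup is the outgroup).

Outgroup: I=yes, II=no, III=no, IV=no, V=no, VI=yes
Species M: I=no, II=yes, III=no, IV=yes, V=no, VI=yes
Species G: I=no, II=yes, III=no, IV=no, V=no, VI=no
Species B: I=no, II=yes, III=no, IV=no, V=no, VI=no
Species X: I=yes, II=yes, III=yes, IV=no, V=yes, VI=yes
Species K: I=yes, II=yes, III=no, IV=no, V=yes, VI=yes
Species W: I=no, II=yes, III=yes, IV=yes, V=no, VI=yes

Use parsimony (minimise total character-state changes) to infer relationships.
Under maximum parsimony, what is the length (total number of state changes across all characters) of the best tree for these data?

7

Character polarity is set by the outgroup: the derived state is whichever differs from the outgroup's state, so for I, VI the derived state is 'no', and for the remaining characters it is 'yes'.
Only Species B, Species G, Species M, and Species W show the derived state 'no' for I, supporting them as a clade.
II (derived state 'yes') is shared by all ingroup taxa — unites the whole ingroup.
III (state 'yes') occurs in Species W and Species X but conflicts with the nesting implied by the other characters — most parsimoniously interpreted as homoplasy.
IV (derived state 'yes') is shared by Species M and Species W — a synapomorphy uniting that clade.
Only Species K and Species X show the derived state 'yes' for V, supporting them as a clade.
Only Species B and Species G show the derived state 'no' for VI, supporting them as a clade.
Most parsimonious ingroup topology: (((Species M,Species W),(Species G,Species B)),(Species X,Species K)).
Changes per character on this tree: I: 1; II: 1; III: 2; IV: 1; V: 1; VI: 1.
Total = 7.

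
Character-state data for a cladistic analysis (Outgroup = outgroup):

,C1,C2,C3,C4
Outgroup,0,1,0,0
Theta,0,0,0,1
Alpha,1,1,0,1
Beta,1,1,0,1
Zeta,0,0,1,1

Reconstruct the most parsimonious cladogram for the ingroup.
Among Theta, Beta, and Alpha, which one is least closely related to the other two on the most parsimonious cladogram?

Character polarity is set by the outgroup: the derived state is whichever differs from the outgroup's state, so for C2 the derived state is '0', and for the remaining characters it is '1'.
C1 (derived state '1') is shared by Alpha and Beta — a synapomorphy uniting that clade.
C2 (derived state '0') is shared by Theta and Zeta — a synapomorphy uniting that clade.
C3 (derived state '1') is unique to Zeta (autapomorphy; uninformative for grouping).
All ingroup taxa share the derived state '1' for C4; it defines the ingroup but does not resolve relationships within it.
Most parsimonious ingroup topology: ((Theta,Zeta),(Alpha,Beta)).
Alpha and Beta share a more recent common ancestor with each other than either does with Theta, so Theta is the least closely related of the three.

Theta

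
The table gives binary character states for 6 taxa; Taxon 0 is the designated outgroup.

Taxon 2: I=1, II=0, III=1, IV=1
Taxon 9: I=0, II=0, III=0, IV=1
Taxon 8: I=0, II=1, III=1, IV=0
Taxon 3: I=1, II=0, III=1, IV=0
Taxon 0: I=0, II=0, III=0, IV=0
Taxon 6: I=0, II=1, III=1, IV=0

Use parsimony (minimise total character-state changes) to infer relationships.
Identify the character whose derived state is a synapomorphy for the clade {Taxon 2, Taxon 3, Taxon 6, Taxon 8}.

The outgroup has state '0' for every character, so '1' is the derived state throughout.
Only Taxon 2 and Taxon 3 show the derived state '1' for I, supporting them as a clade.
II (derived state '1') is shared by Taxon 6 and Taxon 8 — a synapomorphy uniting that clade.
III (derived state '1') is shared by Taxon 2, Taxon 3, Taxon 6, and Taxon 8 — a synapomorphy uniting that clade.
IV groups Taxon 2 and Taxon 9, which is incompatible with the clades supported by the remaining characters; treating it as convergent (homoplasy) costs fewer steps than any alternative tree.
Most parsimonious ingroup topology: (Taxon 9,((Taxon 6,Taxon 8),(Taxon 3,Taxon 2))).
The clade {Taxon 2, Taxon 3, Taxon 6, Taxon 8} is supported by III: its derived state '1' occurs in exactly those taxa and in no other taxon (including the outgroup).

III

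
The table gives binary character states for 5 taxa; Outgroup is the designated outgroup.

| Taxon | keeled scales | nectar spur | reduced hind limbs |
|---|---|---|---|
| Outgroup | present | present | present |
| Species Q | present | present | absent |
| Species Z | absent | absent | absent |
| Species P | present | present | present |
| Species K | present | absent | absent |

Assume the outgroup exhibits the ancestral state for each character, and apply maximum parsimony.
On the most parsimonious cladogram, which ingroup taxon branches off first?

Species P

The outgroup has state 'present' for every character, so 'absent' is the derived state throughout.
keeled scales: derived state 'absent' in Species Z only — an autapomorphy, so it tells us nothing about relationships among taxa.
nectar spur (derived state 'absent') is shared by Species K and Species Z — a synapomorphy uniting that clade.
reduced hind limbs: derived state 'absent' in Species K, Species Q, and Species Z only — synapomorphy for {Species K, Species Q, Species Z}.
Most parsimonious ingroup topology: ((Species Q,(Species Z,Species K)),Species P).
Species P is sister to the clade containing all other ingroup taxa, so it is the earliest-diverging (most basal) ingroup lineage.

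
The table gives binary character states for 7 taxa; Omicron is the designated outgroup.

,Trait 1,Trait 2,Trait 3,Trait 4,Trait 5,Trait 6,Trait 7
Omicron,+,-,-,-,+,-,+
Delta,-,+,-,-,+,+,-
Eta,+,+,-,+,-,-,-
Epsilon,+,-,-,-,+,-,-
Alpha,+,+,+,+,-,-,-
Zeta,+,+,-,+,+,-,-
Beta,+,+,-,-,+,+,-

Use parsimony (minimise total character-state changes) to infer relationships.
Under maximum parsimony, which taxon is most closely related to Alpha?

Character polarity is set by the outgroup: the derived state is whichever differs from the outgroup's state, so for Trait 1, Trait 5, Trait 7 the derived state is '-', and for the remaining characters it is '+'.
Trait 1 (derived state '-') is unique to Delta (autapomorphy; uninformative for grouping).
Trait 2 (derived state '+') is shared by Alpha, Beta, Delta, Eta, and Zeta — a synapomorphy uniting that clade.
Trait 3 (derived state '+') is unique to Alpha (autapomorphy; uninformative for grouping).
Only Alpha, Eta, and Zeta show the derived state '+' for Trait 4, supporting them as a clade.
Only Alpha and Eta show the derived state '-' for Trait 5, supporting them as a clade.
Only Beta and Delta show the derived state '+' for Trait 6, supporting them as a clade.
All ingroup taxa share the derived state '-' for Trait 7; it defines the ingroup but does not resolve relationships within it.
Most parsimonious ingroup topology: (((Delta,Beta),((Eta,Alpha),Zeta)),Epsilon).
Alpha and Eta form a cherry on this tree, so they are sister taxa.

Eta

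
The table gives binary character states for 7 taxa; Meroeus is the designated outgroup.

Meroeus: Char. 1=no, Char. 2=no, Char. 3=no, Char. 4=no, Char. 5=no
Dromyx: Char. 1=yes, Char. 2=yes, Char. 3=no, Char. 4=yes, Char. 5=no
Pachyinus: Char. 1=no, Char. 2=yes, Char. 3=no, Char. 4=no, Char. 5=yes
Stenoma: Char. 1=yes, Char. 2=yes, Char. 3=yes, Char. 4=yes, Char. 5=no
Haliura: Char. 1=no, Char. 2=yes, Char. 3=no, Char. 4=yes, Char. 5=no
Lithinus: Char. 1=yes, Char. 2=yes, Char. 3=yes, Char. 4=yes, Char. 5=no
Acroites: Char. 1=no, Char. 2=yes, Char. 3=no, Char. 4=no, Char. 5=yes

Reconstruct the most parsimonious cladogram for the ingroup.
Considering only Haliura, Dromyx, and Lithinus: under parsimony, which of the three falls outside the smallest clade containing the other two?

Haliura

The outgroup has state 'no' for every character, so 'yes' is the derived state throughout.
Char. 1: derived state 'yes' in Dromyx, Lithinus, and Stenoma only — synapomorphy for {Dromyx, Lithinus, Stenoma}.
All ingroup taxa share the derived state 'yes' for Char. 2; it defines the ingroup but does not resolve relationships within it.
Only Lithinus and Stenoma show the derived state 'yes' for Char. 3, supporting them as a clade.
Only Dromyx, Haliura, Lithinus, and Stenoma show the derived state 'yes' for Char. 4, supporting them as a clade.
Char. 5: derived state 'yes' in Acroites and Pachyinus only — synapomorphy for {Acroites, Pachyinus}.
Most parsimonious ingroup topology: (((Dromyx,(Stenoma,Lithinus)),Haliura),(Pachyinus,Acroites)).
Lithinus and Dromyx share a more recent common ancestor with each other than either does with Haliura, so Haliura is the least closely related of the three.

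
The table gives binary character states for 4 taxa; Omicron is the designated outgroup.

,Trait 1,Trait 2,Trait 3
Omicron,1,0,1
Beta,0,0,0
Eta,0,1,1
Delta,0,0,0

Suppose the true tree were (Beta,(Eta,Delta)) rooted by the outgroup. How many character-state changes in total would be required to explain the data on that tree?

4

Map each character onto (Beta,(Eta,Delta)) (rooted by Omicron) and count the minimum state changes it requires (Fitch parsimony):
Trait 1: 1; Trait 2: 1; Trait 3: 2.
Total tree length = 4.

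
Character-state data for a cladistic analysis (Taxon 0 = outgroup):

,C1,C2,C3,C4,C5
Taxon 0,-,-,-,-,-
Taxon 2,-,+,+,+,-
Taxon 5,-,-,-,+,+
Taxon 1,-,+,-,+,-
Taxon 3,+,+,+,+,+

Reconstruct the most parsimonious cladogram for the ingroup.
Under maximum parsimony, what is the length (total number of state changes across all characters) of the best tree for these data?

The outgroup has state '-' for every character, so '+' is the derived state throughout.
C1: derived state '+' in Taxon 3 only — an autapomorphy, so it tells us nothing about relationships among taxa.
Only Taxon 1, Taxon 2, and Taxon 3 show the derived state '+' for C2, supporting them as a clade.
Only Taxon 2 and Taxon 3 show the derived state '+' for C3, supporting them as a clade.
C4 (derived state '+') is shared by all ingroup taxa — unites the whole ingroup.
C5 (state '+') occurs in Taxon 3 and Taxon 5 but conflicts with the nesting implied by the other characters — most parsimoniously interpreted as homoplasy.
Most parsimonious ingroup topology: (((Taxon 2,Taxon 3),Taxon 1),Taxon 5).
Changes per character on this tree: C1: 1; C2: 1; C3: 1; C4: 1; C5: 2.
Total = 6.

6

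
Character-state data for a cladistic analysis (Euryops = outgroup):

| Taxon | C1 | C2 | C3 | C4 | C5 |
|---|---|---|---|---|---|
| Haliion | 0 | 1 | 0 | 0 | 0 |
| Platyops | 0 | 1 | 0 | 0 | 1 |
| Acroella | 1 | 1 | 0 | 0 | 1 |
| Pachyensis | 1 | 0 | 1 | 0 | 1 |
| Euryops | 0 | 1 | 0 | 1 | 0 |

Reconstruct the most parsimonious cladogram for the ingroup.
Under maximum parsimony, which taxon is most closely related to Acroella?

Character polarity is set by the outgroup: the derived state is whichever differs from the outgroup's state, so for C2, C4 the derived state is '0', and for the remaining characters it is '1'.
Only Acroella and Pachyensis show the derived state '1' for C1, supporting them as a clade.
C2: derived state '0' in Pachyensis only — an autapomorphy, so it tells us nothing about relationships among taxa.
C3: derived state '1' in Pachyensis only — an autapomorphy, so it tells us nothing about relationships among taxa.
C4 (derived state '0') is shared by all ingroup taxa — unites the whole ingroup.
C5: derived state '1' in Acroella, Pachyensis, and Platyops only — synapomorphy for {Acroella, Pachyensis, Platyops}.
Most parsimonious ingroup topology: ((Platyops,(Acroella,Pachyensis)),Haliion).
Acroella and Pachyensis form a cherry on this tree, so they are sister taxa.

Pachyensis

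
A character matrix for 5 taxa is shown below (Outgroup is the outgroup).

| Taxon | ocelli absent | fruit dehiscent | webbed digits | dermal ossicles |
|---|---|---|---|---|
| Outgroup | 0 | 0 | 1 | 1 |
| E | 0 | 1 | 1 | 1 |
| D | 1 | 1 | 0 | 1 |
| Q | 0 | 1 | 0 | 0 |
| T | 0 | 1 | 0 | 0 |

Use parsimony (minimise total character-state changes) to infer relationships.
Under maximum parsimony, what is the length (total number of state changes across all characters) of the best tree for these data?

Character polarity is set by the outgroup: the derived state is whichever differs from the outgroup's state, so for webbed digits, dermal ossicles the derived state is '0', and for the remaining characters it is '1'.
ocelli absent: derived state '1' in D only — an autapomorphy, so it tells us nothing about relationships among taxa.
fruit dehiscent (derived state '1') is shared by all ingroup taxa — unites the whole ingroup.
Only D, Q, and T show the derived state '0' for webbed digits, supporting them as a clade.
Only Q and T show the derived state '0' for dermal ossicles, supporting them as a clade.
Most parsimonious ingroup topology: (E,(D,(Q,T))).
Changes per character on this tree: ocelli absent: 1; fruit dehiscent: 1; webbed digits: 1; dermal ossicles: 1.
Total = 4.

4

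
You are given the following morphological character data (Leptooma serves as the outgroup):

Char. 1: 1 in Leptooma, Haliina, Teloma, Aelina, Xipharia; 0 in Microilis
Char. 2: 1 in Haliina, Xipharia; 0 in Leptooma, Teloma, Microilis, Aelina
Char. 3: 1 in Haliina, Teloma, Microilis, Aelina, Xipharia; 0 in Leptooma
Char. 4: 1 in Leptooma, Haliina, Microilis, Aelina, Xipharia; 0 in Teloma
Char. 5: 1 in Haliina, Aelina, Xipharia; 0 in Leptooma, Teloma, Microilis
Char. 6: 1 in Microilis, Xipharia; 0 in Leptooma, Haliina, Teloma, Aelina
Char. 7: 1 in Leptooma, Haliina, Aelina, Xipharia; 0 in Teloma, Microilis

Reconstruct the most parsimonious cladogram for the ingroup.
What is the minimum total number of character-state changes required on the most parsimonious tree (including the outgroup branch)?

8

Character polarity is set by the outgroup: the derived state is whichever differs from the outgroup's state, so for Char. 1, Char. 4, Char. 7 the derived state is '0', and for the remaining characters it is '1'.
Char. 1 (derived state '0') is unique to Microilis (autapomorphy; uninformative for grouping).
Char. 2 (derived state '1') is shared by Haliina and Xipharia — a synapomorphy uniting that clade.
All ingroup taxa share the derived state '1' for Char. 3; it defines the ingroup but does not resolve relationships within it.
Char. 4 (derived state '0') is unique to Teloma (autapomorphy; uninformative for grouping).
Char. 5: derived state '1' in Aelina, Haliina, and Xipharia only — synapomorphy for {Aelina, Haliina, Xipharia}.
Char. 6 (state '1') occurs in Microilis and Xipharia but conflicts with the nesting implied by the other characters — most parsimoniously interpreted as homoplasy.
Char. 7: derived state '0' in Microilis and Teloma only — synapomorphy for {Microilis, Teloma}.
Most parsimonious ingroup topology: (((Haliina,Xipharia),Aelina),(Teloma,Microilis)).
Changes per character on this tree: Char. 1: 1; Char. 2: 1; Char. 3: 1; Char. 4: 1; Char. 5: 1; Char. 6: 2; Char. 7: 1.
Total = 8.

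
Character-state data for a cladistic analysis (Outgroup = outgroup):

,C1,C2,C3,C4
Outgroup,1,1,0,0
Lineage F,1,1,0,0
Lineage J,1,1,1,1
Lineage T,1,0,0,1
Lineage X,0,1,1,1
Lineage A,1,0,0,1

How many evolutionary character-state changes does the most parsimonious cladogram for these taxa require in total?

Character polarity is set by the outgroup: the derived state is whichever differs from the outgroup's state, so for C1, C2 the derived state is '0', and for the remaining characters it is '1'.
C1: derived state '0' in Lineage X only — an autapomorphy, so it tells us nothing about relationships among taxa.
C2: derived state '0' in Lineage A and Lineage T only — synapomorphy for {Lineage A, Lineage T}.
Only Lineage J and Lineage X show the derived state '1' for C3, supporting them as a clade.
C4 (derived state '1') is shared by Lineage A, Lineage J, Lineage T, and Lineage X — a synapomorphy uniting that clade.
Most parsimonious ingroup topology: (Lineage F,((Lineage J,Lineage X),(Lineage T,Lineage A))).
Changes per character on this tree: C1: 1; C2: 1; C3: 1; C4: 1.
Total = 4.

4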